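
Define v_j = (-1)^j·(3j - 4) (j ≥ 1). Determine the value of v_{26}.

74

(-1)^26 = 1; 3j - 4 at j=26 is 74; so v_{26} = 74.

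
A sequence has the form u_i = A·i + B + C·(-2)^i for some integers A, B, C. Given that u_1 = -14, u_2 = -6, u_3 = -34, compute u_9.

-1066

Write the equations: A + B - 2C = -14; 2A + B + 4C = -6; 3A + B - 8C = -34.
Subtracting the first from the second: A + 6C = 8.
Subtracting the second from the third: A - 12C = -28.
Solving: C = 2, A = -4, then B = -6.
Hence u_9 = -4·9 + (-6) + 2·(-512) = -1066.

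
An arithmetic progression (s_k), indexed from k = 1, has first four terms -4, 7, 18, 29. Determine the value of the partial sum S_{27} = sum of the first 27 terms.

3753

Common difference d = 11.
s_k = -4 + (k - 1)·11.
s_{27} = 282; S = 27·(-4 + 282)/2 = 3753.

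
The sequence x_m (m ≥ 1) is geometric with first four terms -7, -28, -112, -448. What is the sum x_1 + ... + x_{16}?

Common ratio r = 4.
x_m = (-7)·4^(m-1).
S = (-7)·(4^16 - 1)/(4 - 1) = (-7)·(4294967296 - 1)/(3) = -10021590355.

-10021590355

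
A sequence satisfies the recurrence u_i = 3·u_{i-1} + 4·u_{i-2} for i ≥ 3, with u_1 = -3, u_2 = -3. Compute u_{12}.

u_3 = -21, u_4 = -75, u_5 = -309, u_6 = -1227, u_7 = -4917, u_8 = -19659, u_9 = -78645, u_{10} = -314571, u_{11} = -1258293, u_{12} = -5033163.
(Characteristic roots are 4 and -1.)

-5033163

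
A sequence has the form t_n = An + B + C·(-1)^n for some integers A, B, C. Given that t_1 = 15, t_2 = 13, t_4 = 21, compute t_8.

The three given values yield: A + B - C = 15; 2A + B + C = 13; 4A + B + C = 21.
Subtracting the first from the second: A + 2C = -2.
Subtracting the second from the third: 2A = 8.
Solving: C = -3, A = 4, then B = 8.
So t_n = 4·n + 8 + (-3)·(-1)^n; at n=8 this is 37.

37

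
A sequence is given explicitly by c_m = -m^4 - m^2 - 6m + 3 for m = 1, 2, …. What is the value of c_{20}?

c_{20} = -1·20^4 - 1·20^2 - 6·20 + 3 = -160517.

-160517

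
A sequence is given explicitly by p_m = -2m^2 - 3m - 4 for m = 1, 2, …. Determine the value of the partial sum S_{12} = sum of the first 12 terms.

-1582

Over m = 1..12: Σm = 78, Σm² = 650.
Total = (-2)·650 + (-3)·78 + (-4)·12 = -1582.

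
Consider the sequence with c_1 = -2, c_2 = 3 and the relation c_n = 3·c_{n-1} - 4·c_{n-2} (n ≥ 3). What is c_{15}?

Step forward from the initial values:
c_3 = 17, c_4 = 39, c_5 = 49, …, c_{12} = 9639, c_{13} = 18673, c_{14} = 17463, c_{15} = -22303.

-22303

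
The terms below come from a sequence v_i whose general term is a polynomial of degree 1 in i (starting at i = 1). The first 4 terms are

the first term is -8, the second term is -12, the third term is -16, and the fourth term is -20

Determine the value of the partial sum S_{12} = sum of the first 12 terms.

-360

1st diffs: -4, -4, -4 (constant).
So v_i = -4i - 4.
Continuing: …, -24, -28, -32, -36, …, v_{12} = -52.
Summing i = 1..12 (12 terms) gives -360.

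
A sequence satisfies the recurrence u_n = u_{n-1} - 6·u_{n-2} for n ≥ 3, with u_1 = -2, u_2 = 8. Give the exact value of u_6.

Iterate the recurrence:
u_3 = 20; u_4 = -28; u_5 = -148; u_6 = 20.

20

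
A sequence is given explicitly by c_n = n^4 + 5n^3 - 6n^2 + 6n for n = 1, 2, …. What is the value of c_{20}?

c_{20} = 1·20^4 + 5·20^3 - 6·20^2 + 6·20 = 197720.

197720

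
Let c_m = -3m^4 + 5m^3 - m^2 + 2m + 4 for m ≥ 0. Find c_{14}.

-101692

c_{14} = -3·14^4 + 5·14^3 - 1·14^2 + 2·14 + 4 = -101692.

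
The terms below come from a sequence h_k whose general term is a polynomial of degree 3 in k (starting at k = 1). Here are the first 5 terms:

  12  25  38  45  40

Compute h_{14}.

-1535

1st diffs: 13, 13, 7, -5.
2nd diffs: 0, -6, -12.
3rd diffs: -6, -6 (constant).
Newton forward-difference form: h_k = 12 + 13·C(k-1,1) + (-6)·C(k-1,3).
At k = 14: k-1 = 13, so h_{14} = 12 + 169 - 1716 = -1535.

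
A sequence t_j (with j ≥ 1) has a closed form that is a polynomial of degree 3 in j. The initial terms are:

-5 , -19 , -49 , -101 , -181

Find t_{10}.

1st diffs: -14, -30, -52, -80.
2nd diffs: -16, -22, -28.
3rd diffs: -6, -6 (constant).
Newton forward-difference form: t_j = -5 + (-14)·C(j-1,1) + (-16)·C(j-1,2) + (-6)·C(j-1,3).
At j = 10: j-1 = 9, so t_{10} = -5 - 126 - 576 - 504 = -1211.

-1211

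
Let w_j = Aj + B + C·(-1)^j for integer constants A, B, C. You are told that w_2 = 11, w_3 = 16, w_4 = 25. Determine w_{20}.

Write the equations: 2A + B + C = 11; 3A + B - C = 16; 4A + B + C = 25.
Subtracting the first from the second: A - 2C = 5.
Subtracting the second from the third: A + 2C = 9.
Solving: C = 1, A = 7, then B = -4.
Therefore w_{20} = 140 + (-4) + 1·1 = 137.

137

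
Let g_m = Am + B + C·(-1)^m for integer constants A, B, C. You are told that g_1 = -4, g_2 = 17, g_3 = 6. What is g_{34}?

The three given values yield: A + B - C = -4; 2A + B + C = 17; 3A + B - C = 6.
Subtracting the first from the second: A + 2C = 21.
Subtracting the second from the third: A - 2C = -11.
Solving: C = 8, A = 5, then B = -1.
Hence g_{34} = 5·34 + (-1) + 8·1 = 177.

177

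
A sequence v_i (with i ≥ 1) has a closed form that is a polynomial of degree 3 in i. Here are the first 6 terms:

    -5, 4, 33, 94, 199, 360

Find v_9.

1st diffs: 9, 29, 61, 105, 161.
2nd diffs: 20, 32, 44, 56.
3rd diffs: 12, 12, 12 (constant).
Newton forward-difference form: v_i = -5 + 9·C(i-1,1) + 20·C(i-1,2) + 12·C(i-1,3).
At i = 9: i-1 = 8, so v_9 = -5 + 72 + 560 + 672 = 1299.

1299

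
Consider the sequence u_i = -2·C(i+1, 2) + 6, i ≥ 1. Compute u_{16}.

-266

C(17, 2) = 136, so u_{16} = -266.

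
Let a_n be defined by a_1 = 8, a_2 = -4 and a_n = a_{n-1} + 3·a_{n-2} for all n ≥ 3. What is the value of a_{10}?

Iterate the recurrence:
a_3 = 20; a_4 = 8; a_5 = 68; a_6 = 92; a_7 = 296; a_8 = 572; a_9 = 1460; a_{10} = 3176.

3176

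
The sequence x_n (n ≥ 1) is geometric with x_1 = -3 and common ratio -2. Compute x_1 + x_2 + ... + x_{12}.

4095

x_n = (-3)·(-2)^(n-1).
S = (-3)·((-2)^12 - 1)/(-2 - 1) = (-3)·(4096 - 1)/(-3) = 4095.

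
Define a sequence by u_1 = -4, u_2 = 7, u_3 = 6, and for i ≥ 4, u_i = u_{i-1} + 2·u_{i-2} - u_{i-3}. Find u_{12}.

Applying the relation repeatedly:
u_4 = 24;  u_5 = 29;  u_6 = 71;  u_7 = 105;  u_8 = 218;  u_9 = 357;  u_{10} = 688;  u_{11} = 1184;  u_{12} = 2203.

2203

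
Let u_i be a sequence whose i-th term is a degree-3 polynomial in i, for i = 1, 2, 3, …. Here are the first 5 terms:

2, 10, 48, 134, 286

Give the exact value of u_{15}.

1st diffs: 8, 38, 86, 152.
2nd diffs: 30, 48, 66.
3rd diffs: 18, 18 (constant).
So u_i = 3i^3 - 3i^2 - 4i + 6.
Evaluating at i = 15 gives u_{15} = 9396.

9396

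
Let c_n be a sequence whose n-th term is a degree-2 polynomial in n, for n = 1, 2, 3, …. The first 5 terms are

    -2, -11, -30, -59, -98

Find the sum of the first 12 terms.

-2818

1st diffs: -9, -19, -29, -39.
2nd diffs: -10, -10, -10 (constant).
Newton forward-difference form: c_n = -2 + (-9)·C(n-1,1) + (-10)·C(n-1,2).
Continuing: …, -147, -206, -275, -354, …, c_{12} = -651.
Summing n = 1..12 (12 terms) gives -2818.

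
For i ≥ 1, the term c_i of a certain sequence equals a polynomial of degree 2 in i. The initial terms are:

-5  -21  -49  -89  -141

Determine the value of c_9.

1st diffs: -16, -28, -40, -52.
2nd diffs: -12, -12, -12 (constant).
So c_i = -6i^2 + 2i - 1.
Evaluating at i = 9 gives c_9 = -469.

-469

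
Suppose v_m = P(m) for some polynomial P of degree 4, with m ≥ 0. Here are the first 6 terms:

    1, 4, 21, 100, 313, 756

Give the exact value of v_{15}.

56116

1st diffs: 3, 17, 79, 213, 443.
2nd diffs: 14, 62, 134, 230.
3rd diffs: 48, 72, 96.
4th diffs: 24, 24 (constant).
Newton forward-difference form: v_m = 1 + 3·C(m,1) + 14·C(m,2) + 48·C(m,3) + 24·C(m,4).
At m = 15: m = 15, so v_{15} = 1 + 45 + 1470 + 21840 + 32760 = 56116.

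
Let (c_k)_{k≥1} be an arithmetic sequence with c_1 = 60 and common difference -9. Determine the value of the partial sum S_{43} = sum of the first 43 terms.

-5547

c_k = 60 + (k - 1)·(-9).
c_{43} = -318; S = 43·(60 + (-318))/2 = -5547.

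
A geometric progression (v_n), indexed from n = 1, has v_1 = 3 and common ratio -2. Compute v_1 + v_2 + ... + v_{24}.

v_n = 3·(-2)^(n-1).
S = 3·((-2)^24 - 1)/(-2 - 1) = 3·(16777216 - 1)/(-3) = -16777215.

-16777215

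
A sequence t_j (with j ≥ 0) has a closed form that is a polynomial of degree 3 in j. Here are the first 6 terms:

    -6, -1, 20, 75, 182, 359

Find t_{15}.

1st diffs: 5, 21, 55, 107, 177.
2nd diffs: 16, 34, 52, 70.
3rd diffs: 18, 18, 18 (constant).
Newton forward-difference form: t_j = -6 + 5·C(j,1) + 16·C(j,2) + 18·C(j,3).
At j = 15: j = 15, so t_{15} = -6 + 75 + 1680 + 8190 = 9939.

9939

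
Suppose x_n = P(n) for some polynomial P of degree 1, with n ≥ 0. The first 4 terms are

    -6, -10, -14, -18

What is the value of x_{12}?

-54

1st diffs: -4, -4, -4 (constant).
So x_n = -4n - 6.
Evaluating at n = 12 gives x_{12} = -54.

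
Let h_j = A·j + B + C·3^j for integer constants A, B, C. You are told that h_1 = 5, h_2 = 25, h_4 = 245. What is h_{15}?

43046745

Plug in j = 1, 2, 4: A + B + 3C = 5; 2A + B + 9C = 25; 4A + B + 81C = 245.
Subtracting the first from the second: A + 6C = 20.
Subtracting the second from the third: 2A + 72C = 220.
Solving: C = 3, A = 2, then B = -6.
So h_j = 2·j + (-6) + 3·3^j; at j=15 this is 43046745.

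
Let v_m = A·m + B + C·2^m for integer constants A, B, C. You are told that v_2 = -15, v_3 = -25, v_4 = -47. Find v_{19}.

-1572833

Plug in m = 2, 3, 4: 2A + B + 4C = -15; 3A + B + 8C = -25; 4A + B + 16C = -47.
Subtracting the first from the second: A + 4C = -10.
Subtracting the second from the third: A + 8C = -22.
Solving: C = -3, A = 2, then B = -7.
So v_m = 2·m + (-7) + (-3)·2^m; at m=19 this is -1572833.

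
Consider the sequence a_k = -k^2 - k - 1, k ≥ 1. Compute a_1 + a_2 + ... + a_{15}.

-1375

Over k = 1..15: Σk = 120, Σk² = 1240.
Total = (-1)·1240 + (-1)·120 + (-1)·15 = -1375.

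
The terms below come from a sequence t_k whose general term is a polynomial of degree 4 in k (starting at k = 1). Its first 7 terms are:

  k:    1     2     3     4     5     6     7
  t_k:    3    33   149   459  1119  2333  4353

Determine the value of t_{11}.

27213

1st diffs: 30, 116, 310, 660, 1214, 2020.
2nd diffs: 86, 194, 350, 554, 806.
3rd diffs: 108, 156, 204, 252.
4th diffs: 48, 48, 48 (constant).
So t_k = 2k^4 - 2k^3 + 5k^2 - k - 1.
Evaluating at k = 11 gives t_{11} = 27213.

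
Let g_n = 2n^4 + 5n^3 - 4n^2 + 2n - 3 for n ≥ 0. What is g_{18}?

g_{18} = 2·18^4 + 5·18^3 - 4·18^2 + 2·18 - 3 = 237849.

237849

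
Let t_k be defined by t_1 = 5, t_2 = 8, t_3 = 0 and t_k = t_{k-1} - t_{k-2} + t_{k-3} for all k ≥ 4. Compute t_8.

Applying the relation repeatedly:
t_4 = -3;  t_5 = 5;  t_6 = 8;  t_7 = 0;  t_8 = -3.

-3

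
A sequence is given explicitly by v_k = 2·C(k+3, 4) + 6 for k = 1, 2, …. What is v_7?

426

C(10, 4) = 210, so v_7 = 426.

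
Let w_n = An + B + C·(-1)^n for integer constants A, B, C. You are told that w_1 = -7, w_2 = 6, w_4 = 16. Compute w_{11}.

43

The three given values yield: A + B - C = -7; 2A + B + C = 6; 4A + B + C = 16.
Subtracting the first from the second: A + 2C = 13.
Subtracting the second from the third: 2A = 10.
Solving: C = 4, A = 5, then B = -8.
Therefore w_{11} = 55 + (-8) + 4·(-1) = 43.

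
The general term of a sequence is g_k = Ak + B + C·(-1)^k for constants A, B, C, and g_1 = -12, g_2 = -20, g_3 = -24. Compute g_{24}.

At k = 1, 2, 3: A + B - C = -12; 2A + B + C = -20; 3A + B - C = -24.
Subtracting the first from the second: A + 2C = -8.
Subtracting the second from the third: A - 2C = -4.
Solving: C = -1, A = -6, then B = -7.
Hence g_{24} = -6·24 + (-7) + (-1)·1 = -152.

-152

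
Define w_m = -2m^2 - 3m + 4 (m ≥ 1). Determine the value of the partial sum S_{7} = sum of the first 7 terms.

-336

Over m = 1..7: Σm = 28, Σm² = 140.
Total = (-2)·140 + (-3)·28 + (4)·7 = -336.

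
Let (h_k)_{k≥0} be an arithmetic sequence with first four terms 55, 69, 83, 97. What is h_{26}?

419

Common difference d = 14.
h_k = 55 + (k - 0)·14.
h_{26} = 55 + 26·14 = 419.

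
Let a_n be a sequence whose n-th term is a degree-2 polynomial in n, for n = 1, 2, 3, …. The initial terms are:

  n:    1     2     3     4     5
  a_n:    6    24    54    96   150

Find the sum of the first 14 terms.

6090

1st diffs: 18, 30, 42, 54.
2nd diffs: 12, 12, 12 (constant).
Newton forward-difference form: a_n = 6 + 18·C(n-1,1) + 12·C(n-1,2).
Continuing: …, 216, 294, 384, 486, …, a_{14} = 1176.
Summing n = 1..14 (14 terms) gives 6090.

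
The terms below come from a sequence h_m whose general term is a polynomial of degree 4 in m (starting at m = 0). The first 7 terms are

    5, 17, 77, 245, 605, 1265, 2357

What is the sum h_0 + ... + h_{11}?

60120

1st diffs: 12, 60, 168, 360, 660, 1092.
2nd diffs: 48, 108, 192, 300, 432.
3rd diffs: 60, 84, 108, 132.
4th diffs: 24, 24, 24 (constant).
So h_m = m^4 + 4m^3 + 5m^2 + 2m + 5.
Continuing: …, 4037, 6485, 9905, 14525, …, h_{11} = 20597.
Summing m = 0..11 (12 terms) gives 60120.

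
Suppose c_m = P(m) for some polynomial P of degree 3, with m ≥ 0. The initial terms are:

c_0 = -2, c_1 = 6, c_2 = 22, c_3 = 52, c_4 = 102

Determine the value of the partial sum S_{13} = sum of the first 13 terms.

7176

1st diffs: 8, 16, 30, 50.
2nd diffs: 8, 14, 20.
3rd diffs: 6, 6 (constant).
Newton forward-difference form: c_m = -2 + 8·C(m,1) + 8·C(m,2) + 6·C(m,3).
Continuing: …, 178, 286, 432, 622, …, c_{12} = 1942.
Summing m = 0..12 (13 terms) gives 7176.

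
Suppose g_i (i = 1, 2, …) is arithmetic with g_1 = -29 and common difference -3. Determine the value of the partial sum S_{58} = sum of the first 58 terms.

g_i = -29 + (i - 1)·(-3).
g_{58} = -200; S = 58·(-29 + (-200))/2 = -6641.

-6641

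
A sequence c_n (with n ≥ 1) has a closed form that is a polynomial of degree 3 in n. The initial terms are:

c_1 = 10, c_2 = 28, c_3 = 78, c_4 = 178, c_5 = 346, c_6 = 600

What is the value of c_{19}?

19918

1st diffs: 18, 50, 100, 168, 254.
2nd diffs: 32, 50, 68, 86.
3rd diffs: 18, 18, 18 (constant).
Newton forward-difference form: c_n = 10 + 18·C(n-1,1) + 32·C(n-1,2) + 18·C(n-1,3).
At n = 19: n-1 = 18, so c_{19} = 10 + 324 + 4896 + 14688 = 19918.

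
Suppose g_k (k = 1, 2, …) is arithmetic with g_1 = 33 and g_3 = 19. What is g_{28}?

Common difference d = (19 - 33) / (3 - 1) = -7.
g_k = 33 + (k - 1)·(-7).
g_{28} = 33 + 27·(-7) = -156.

-156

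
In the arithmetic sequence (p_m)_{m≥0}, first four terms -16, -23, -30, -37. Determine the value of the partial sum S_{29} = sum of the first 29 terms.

Common difference d = -7.
p_m = -16 + (m - 0)·(-7).
p_{28} = -212; S = 29·(-16 + (-212))/2 = -3306.

-3306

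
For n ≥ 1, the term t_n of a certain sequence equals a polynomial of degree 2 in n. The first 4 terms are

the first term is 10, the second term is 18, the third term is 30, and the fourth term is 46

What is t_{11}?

1st diffs: 8, 12, 16.
2nd diffs: 4, 4 (constant).
Newton forward-difference form: t_n = 10 + 8·C(n-1,1) + 4·C(n-1,2).
At n = 11: n-1 = 10, so t_{11} = 10 + 80 + 180 = 270.

270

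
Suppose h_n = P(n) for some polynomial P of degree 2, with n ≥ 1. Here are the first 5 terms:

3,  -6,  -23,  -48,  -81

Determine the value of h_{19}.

1st diffs: -9, -17, -25, -33.
2nd diffs: -8, -8, -8 (constant).
So h_n = -4n^2 + 3n + 4.
Evaluating at n = 19 gives h_{19} = -1383.

-1383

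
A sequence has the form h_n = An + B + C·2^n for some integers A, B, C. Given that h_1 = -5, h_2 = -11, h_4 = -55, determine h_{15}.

Plug in n = 1, 2, 4: A + B + 2C = -5; 2A + B + 4C = -11; 4A + B + 16C = -55.
Subtracting the first from the second: A + 2C = -6.
Subtracting the second from the third: 2A + 12C = -44.
Solving: C = -4, A = 2, then B = 1.
Hence h_{15} = 2·15 + 1 + (-4)·32768 = -131041.

-131041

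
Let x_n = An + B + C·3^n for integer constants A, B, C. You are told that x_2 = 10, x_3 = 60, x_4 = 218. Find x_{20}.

10460353114

At n = 2, 3, 4: 2A + B + 9C = 10; 3A + B + 27C = 60; 4A + B + 81C = 218.
Subtracting the first from the second: A + 18C = 50.
Subtracting the second from the third: A + 54C = 158.
Solving: C = 3, A = -4, then B = -9.
Hence x_{20} = -4·20 + (-9) + 3·3486784401 = 10460353114.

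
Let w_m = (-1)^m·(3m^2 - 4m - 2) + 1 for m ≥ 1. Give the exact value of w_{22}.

1363

(-1)^22 = 1; 3m^2 - 4m - 2 at m=22 is 1362; so w_{22} = 1363.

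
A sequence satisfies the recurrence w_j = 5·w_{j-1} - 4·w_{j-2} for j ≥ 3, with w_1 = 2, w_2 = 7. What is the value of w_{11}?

1747627

Applying the relation repeatedly:
w_3 = 27  w_4 = 107  w_5 = 427  w_6 = 1707  w_7 = 6827  w_8 = 27307  w_9 = 109227  w_{10} = 436907  w_{11} = 1747627.
(Characteristic roots are 4 and 1.)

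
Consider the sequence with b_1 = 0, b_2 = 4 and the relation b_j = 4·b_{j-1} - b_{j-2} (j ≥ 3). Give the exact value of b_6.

836

Step forward from the initial values:
b_3 = 16; b_4 = 60; b_5 = 224; b_6 = 836.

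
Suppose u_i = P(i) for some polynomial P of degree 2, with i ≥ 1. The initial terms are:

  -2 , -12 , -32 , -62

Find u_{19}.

1st diffs: -10, -20, -30.
2nd diffs: -10, -10 (constant).
Newton forward-difference form: u_i = -2 + (-10)·C(i-1,1) + (-10)·C(i-1,2).
At i = 19: i-1 = 18, so u_{19} = -2 - 180 - 1530 = -1712.

-1712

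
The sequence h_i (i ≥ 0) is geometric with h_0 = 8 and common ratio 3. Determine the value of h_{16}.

344373768

h_i = 8·3^(i-0).
h_{16} = 8·3^16 = 344373768.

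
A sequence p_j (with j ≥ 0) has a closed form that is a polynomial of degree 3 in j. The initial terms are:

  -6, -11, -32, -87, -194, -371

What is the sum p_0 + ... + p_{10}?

1st diffs: -5, -21, -55, -107, -177.
2nd diffs: -16, -34, -52, -70.
3rd diffs: -18, -18, -18 (constant).
So p_j = -3j^3 + j^2 - 3j - 6.
Continuing: …, -636, -1007, -1502, -2139, …, p_{10} = -2936.
Summing j = 0..10 (11 terms) gives -8921.

-8921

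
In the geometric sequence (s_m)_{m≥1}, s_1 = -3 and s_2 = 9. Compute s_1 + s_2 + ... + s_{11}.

-132861

Common ratio r = -3.
s_m = (-3)·(-3)^(m-1).
S = (-3)·((-3)^11 - 1)/(-3 - 1) = (-3)·(-177147 - 1)/(-4) = -132861.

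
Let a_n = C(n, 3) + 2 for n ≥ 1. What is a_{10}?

C(10, 3) = 120, so a_{10} = 122.

122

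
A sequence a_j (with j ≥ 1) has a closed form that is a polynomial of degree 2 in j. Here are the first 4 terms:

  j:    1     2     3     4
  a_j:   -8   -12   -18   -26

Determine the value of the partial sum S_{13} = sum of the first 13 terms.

-988

1st diffs: -4, -6, -8.
2nd diffs: -2, -2 (constant).
So a_j = -j^2 - j - 6.
Continuing: …, -36, -48, -62, -78, …, a_{13} = -188.
Summing j = 1..13 (13 terms) gives -988.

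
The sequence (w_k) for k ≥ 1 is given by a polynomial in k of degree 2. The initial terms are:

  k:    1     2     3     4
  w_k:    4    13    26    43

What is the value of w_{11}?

1st diffs: 9, 13, 17.
2nd diffs: 4, 4 (constant).
So w_k = 2k^2 + 3k - 1.
Evaluating at k = 11 gives w_{11} = 274.

274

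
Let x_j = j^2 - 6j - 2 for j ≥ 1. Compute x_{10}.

x_{10} = 1·10^2 - 6·10 - 2 = 38.

38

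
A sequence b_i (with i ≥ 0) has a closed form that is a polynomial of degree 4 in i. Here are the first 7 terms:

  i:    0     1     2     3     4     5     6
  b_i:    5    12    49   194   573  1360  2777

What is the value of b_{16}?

134757

1st diffs: 7, 37, 145, 379, 787, 1417.
2nd diffs: 30, 108, 234, 408, 630.
3rd diffs: 78, 126, 174, 222.
4th diffs: 48, 48, 48 (constant).
Newton forward-difference form: b_i = 5 + 7·C(i,1) + 30·C(i,2) + 78·C(i,3) + 48·C(i,4).
At i = 16: i = 16, so b_{16} = 5 + 112 + 3600 + 43680 + 87360 = 134757.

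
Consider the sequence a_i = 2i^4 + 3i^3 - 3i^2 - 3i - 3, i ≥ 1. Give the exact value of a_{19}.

a_{19} = 2·19^4 + 3·19^3 - 3·19^2 - 3·19 - 3 = 280076.

280076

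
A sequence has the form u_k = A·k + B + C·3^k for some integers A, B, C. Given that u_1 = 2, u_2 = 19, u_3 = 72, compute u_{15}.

43046700

Plug in k = 1, 2, 3: A + B + 3C = 2; 2A + B + 9C = 19; 3A + B + 27C = 72.
Subtracting the first from the second: A + 6C = 17.
Subtracting the second from the third: A + 18C = 53.
Solving: C = 3, A = -1, then B = -6.
Hence u_{15} = -1·15 + (-6) + 3·14348907 = 43046700.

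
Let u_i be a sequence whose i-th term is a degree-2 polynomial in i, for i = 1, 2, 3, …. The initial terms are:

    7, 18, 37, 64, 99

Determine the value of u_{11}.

477

1st diffs: 11, 19, 27, 35.
2nd diffs: 8, 8, 8 (constant).
Newton forward-difference form: u_i = 7 + 11·C(i-1,1) + 8·C(i-1,2).
At i = 11: i-1 = 10, so u_{11} = 7 + 110 + 360 = 477.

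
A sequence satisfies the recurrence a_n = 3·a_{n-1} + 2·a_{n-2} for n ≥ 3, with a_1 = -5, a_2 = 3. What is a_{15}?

2463551

Applying the relation repeatedly:
a_3 = -1; a_4 = 3; a_5 = 7; …; a_{12} = 54531; a_{13} = 194215; a_{14} = 691707; a_{15} = 2463551.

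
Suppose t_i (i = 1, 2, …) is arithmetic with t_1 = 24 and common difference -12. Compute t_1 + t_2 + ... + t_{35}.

-6300

t_i = 24 + (i - 1)·(-12).
t_{35} = -384; S = 35·(24 + (-384))/2 = -6300.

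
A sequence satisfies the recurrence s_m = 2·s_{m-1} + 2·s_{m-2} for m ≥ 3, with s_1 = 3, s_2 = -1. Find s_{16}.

1217664

Step forward from the initial values:
s_3 = 4  s_4 = 6  s_5 = 20  …  s_{13} = 59712  s_{14} = 163136  s_{15} = 445696  s_{16} = 1217664.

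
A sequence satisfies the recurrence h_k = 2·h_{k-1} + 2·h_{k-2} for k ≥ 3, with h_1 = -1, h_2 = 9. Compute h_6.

364

h_3 = 16  h_4 = 50  h_5 = 132  h_6 = 364.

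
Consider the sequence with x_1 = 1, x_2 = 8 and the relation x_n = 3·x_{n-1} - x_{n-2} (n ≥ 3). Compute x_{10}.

Compute successive terms:
x_3 = 23; x_4 = 61; x_5 = 160; x_6 = 419; x_7 = 1097; x_8 = 2872; x_9 = 7519; x_{10} = 19685.

19685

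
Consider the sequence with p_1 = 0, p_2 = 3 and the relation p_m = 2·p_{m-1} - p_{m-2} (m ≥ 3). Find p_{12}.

33

Applying the relation repeatedly:
p_3 = 6, p_4 = 9, p_5 = 12, p_6 = 15, p_7 = 18, p_8 = 21, p_9 = 24, p_{10} = 27, p_{11} = 30, p_{12} = 33.
(Characteristic roots are 1 and 1.)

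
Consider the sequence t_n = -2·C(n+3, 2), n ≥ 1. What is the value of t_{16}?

-342

C(19, 2) = 171, so t_{16} = -342.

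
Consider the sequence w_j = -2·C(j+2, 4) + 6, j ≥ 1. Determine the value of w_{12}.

-1996

C(14, 4) = 1001, so w_{12} = -1996.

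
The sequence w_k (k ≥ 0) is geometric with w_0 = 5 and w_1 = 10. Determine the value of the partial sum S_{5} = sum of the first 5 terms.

155

Common ratio r = 2.
w_k = 5·2^(k-0).
S = 5·(2^5 - 1)/(2 - 1) = 5·(32 - 1)/(1) = 155.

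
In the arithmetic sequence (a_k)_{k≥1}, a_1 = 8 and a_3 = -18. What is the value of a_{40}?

Common difference d = (-18 - 8) / (3 - 1) = -13.
a_k = 8 + (k - 1)·(-13).
a_{40} = 8 + 39·(-13) = -499.

-499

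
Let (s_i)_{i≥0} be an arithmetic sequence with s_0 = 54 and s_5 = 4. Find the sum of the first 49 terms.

Common difference d = (4 - 54) / (5 - 0) = -10.
s_i = 54 + (i - 0)·(-10).
s_{48} = -426; S = 49·(54 + (-426))/2 = -9114.

-9114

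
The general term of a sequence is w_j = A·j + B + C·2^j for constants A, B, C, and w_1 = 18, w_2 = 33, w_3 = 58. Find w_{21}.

Plug in j = 1, 2, 3: A + B + 2C = 18; 2A + B + 4C = 33; 3A + B + 8C = 58.
Subtracting the first from the second: A + 2C = 15.
Subtracting the second from the third: A + 4C = 25.
Solving: C = 5, A = 5, then B = 3.
Hence w_{21} = 5·21 + 3 + 5·2097152 = 10485868.

10485868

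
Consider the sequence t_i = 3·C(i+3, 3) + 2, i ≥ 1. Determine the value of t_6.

254

C(9, 3) = 84, so t_6 = 254.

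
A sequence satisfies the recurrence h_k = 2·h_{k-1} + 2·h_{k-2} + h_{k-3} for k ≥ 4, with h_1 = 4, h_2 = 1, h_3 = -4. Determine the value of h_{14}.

-122975

Iterate the recurrence:
h_4 = -2;  h_5 = -11;  h_6 = -30;  …;  h_{11} = -5419;  h_{12} = -15342;  h_{13} = -43436;  h_{14} = -122975.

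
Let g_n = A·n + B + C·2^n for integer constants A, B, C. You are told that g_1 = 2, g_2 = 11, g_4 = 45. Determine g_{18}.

Write the equations: A + B + 2C = 2; 2A + B + 4C = 11; 4A + B + 16C = 45.
Subtracting the first from the second: A + 2C = 9.
Subtracting the second from the third: 2A + 12C = 34.
Solving: C = 2, A = 5, then B = -7.
So g_n = 5·n + (-7) + 2·2^n; at n=18 this is 524371.

524371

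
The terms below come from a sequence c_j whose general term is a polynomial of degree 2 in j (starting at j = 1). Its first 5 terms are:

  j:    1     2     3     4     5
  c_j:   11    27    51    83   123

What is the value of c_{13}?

731

1st diffs: 16, 24, 32, 40.
2nd diffs: 8, 8, 8 (constant).
Newton forward-difference form: c_j = 11 + 16·C(j-1,1) + 8·C(j-1,2).
At j = 13: j-1 = 12, so c_{13} = 11 + 192 + 528 = 731.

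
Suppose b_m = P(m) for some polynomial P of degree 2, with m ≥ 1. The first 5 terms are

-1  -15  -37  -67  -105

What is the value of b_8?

-267

1st diffs: -14, -22, -30, -38.
2nd diffs: -8, -8, -8 (constant).
Newton forward-difference form: b_m = -1 + (-14)·C(m-1,1) + (-8)·C(m-1,2).
At m = 8: m-1 = 7, so b_8 = -1 - 98 - 168 = -267.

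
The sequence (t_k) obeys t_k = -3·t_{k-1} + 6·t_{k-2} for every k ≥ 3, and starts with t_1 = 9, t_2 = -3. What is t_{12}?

Applying the relation repeatedly:
t_3 = 63, t_4 = -207, t_5 = 999, t_6 = -4239, t_7 = 18711, t_8 = -81567, t_9 = 356967, t_{10} = -1560303, t_{11} = 6822711, t_{12} = -29829951.

-29829951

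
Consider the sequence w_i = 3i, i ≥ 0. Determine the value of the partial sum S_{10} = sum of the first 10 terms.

135

Over i = 0..9: Σi = 45.
Total = (3)·45 = 135.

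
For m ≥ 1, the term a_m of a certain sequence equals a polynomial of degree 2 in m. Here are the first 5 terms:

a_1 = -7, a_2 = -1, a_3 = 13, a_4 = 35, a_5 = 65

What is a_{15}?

1st diffs: 6, 14, 22, 30.
2nd diffs: 8, 8, 8 (constant).
Newton forward-difference form: a_m = -7 + 6·C(m-1,1) + 8·C(m-1,2).
At m = 15: m-1 = 14, so a_{15} = -7 + 84 + 728 = 805.

805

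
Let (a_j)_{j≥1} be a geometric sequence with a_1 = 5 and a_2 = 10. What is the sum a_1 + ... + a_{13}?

40955

Common ratio r = 2.
a_j = 5·2^(j-1).
S = 5·(2^13 - 1)/(2 - 1) = 5·(8192 - 1)/(1) = 40955.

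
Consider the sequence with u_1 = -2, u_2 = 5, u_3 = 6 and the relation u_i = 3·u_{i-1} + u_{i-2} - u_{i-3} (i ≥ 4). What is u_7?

792

Applying the relation repeatedly:
u_4 = 25;  u_5 = 76;  u_6 = 247;  u_7 = 792.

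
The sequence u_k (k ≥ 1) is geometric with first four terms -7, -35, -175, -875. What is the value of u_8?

Common ratio r = 5.
u_k = (-7)·5^(k-1).
u_8 = (-7)·5^7 = -546875.

-546875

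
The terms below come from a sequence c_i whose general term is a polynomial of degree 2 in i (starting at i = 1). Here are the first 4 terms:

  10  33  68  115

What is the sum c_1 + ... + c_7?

973

1st diffs: 23, 35, 47.
2nd diffs: 12, 12 (constant).
Newton forward-difference form: c_i = 10 + 23·C(i-1,1) + 12·C(i-1,2).
Continuing: 174, 245, 328.
Summing i = 1..7 (7 terms) gives 973.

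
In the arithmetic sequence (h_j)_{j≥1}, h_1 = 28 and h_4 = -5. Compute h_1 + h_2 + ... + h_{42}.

Common difference d = (-5 - 28) / (4 - 1) = -11.
h_j = 28 + (j - 1)·(-11).
h_{42} = -423; S = 42·(28 + (-423))/2 = -8295.

-8295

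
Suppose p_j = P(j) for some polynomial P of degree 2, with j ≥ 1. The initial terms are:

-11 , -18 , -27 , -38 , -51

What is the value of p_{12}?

-198

1st diffs: -7, -9, -11, -13.
2nd diffs: -2, -2, -2 (constant).
So p_j = -j^2 - 4j - 6.
Evaluating at j = 12 gives p_{12} = -198.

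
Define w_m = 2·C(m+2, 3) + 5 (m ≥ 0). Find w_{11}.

C(13, 3) = 286, so w_{11} = 577.

577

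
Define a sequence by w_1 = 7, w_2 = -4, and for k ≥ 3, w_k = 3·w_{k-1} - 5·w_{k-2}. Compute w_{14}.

Applying the relation repeatedly:
w_3 = -47  w_4 = -121  w_5 = -128  …  w_{11} = -34472  w_{12} = -61771  w_{13} = -12953  w_{14} = 269996.

269996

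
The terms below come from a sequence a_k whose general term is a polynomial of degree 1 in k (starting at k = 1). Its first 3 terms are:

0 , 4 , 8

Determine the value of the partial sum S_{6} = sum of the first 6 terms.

1st diffs: 4, 4 (constant).
So a_k = 4k - 4.
Continuing: 12, 16, 20.
Summing k = 1..6 (6 terms) gives 60.

60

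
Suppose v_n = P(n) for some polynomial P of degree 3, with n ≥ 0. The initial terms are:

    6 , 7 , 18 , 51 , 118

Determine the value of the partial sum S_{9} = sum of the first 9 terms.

1st diffs: 1, 11, 33, 67.
2nd diffs: 10, 22, 34.
3rd diffs: 12, 12 (constant).
Newton forward-difference form: v_n = 6 + 1·C(n,1) + 10·C(n,2) + 12·C(n,3).
Continuing: 231, 402, 643, 966.
Summing n = 0..8 (9 terms) gives 2442.

2442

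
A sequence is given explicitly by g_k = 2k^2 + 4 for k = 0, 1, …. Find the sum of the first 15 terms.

2090

Over k = 0..14: Σk = 105, Σk² = 1015.
Total = (2)·1015 + (4)·15 = 2090.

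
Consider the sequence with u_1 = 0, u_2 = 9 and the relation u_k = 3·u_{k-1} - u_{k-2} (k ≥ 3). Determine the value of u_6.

495

Step forward from the initial values:
u_3 = 27; u_4 = 72; u_5 = 189; u_6 = 495.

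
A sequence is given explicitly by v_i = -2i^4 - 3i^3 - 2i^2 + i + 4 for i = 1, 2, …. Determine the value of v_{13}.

v_{13} = -2·13^4 - 3·13^3 - 2·13^2 + 1·13 + 4 = -64034.

-64034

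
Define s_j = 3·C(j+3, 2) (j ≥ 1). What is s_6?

C(9, 2) = 36, so s_6 = 108.

108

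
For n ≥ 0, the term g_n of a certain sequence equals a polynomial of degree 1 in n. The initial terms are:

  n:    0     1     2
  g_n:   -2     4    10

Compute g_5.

28

1st diffs: 6, 6 (constant).
So g_n = 6n - 2.
Evaluating at n = 5 gives g_5 = 28.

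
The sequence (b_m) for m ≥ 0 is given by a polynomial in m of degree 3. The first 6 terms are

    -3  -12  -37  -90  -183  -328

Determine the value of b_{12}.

-3807

1st diffs: -9, -25, -53, -93, -145.
2nd diffs: -16, -28, -40, -52.
3rd diffs: -12, -12, -12 (constant).
So b_m = -2m^3 - 2m^2 - 5m - 3.
Evaluating at m = 12 gives b_{12} = -3807.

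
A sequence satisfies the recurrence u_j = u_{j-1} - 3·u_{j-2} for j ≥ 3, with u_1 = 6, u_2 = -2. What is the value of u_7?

-50

Step forward from the initial values:
u_3 = -20;  u_4 = -14;  u_5 = 46;  u_6 = 88;  u_7 = -50.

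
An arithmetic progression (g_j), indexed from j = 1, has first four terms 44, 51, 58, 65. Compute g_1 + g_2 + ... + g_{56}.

Common difference d = 7.
g_j = 44 + (j - 1)·7.
g_{56} = 429; S = 56·(44 + 429)/2 = 13244.

13244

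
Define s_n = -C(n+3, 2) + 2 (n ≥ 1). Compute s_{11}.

-89

C(14, 2) = 91, so s_{11} = -89.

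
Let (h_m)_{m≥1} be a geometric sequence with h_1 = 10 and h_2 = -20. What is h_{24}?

Common ratio r = -2.
h_m = 10·(-2)^(m-1).
h_{24} = 10·(-2)^23 = -83886080.

-83886080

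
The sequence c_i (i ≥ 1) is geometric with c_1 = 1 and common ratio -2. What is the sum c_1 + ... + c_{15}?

c_i = 1·(-2)^(i-1).
S = 1·((-2)^15 - 1)/(-2 - 1) = 1·(-32768 - 1)/(-3) = 10923.

10923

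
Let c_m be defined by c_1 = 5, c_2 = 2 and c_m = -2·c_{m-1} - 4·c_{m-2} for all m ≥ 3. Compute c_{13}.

20480

c_3 = -24;  c_4 = 40;  c_5 = 16;  …;  c_{10} = 2560;  c_{11} = 1024;  c_{12} = -12288;  c_{13} = 20480.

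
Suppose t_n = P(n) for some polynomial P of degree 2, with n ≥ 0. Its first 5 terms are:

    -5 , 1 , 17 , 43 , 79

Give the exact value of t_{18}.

1633

1st diffs: 6, 16, 26, 36.
2nd diffs: 10, 10, 10 (constant).
Newton forward-difference form: t_n = -5 + 6·C(n,1) + 10·C(n,2).
At n = 18: n = 18, so t_{18} = -5 + 108 + 1530 = 1633.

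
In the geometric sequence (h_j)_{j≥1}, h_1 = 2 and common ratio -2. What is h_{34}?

h_j = 2·(-2)^(j-1).
h_{34} = 2·(-2)^33 = -17179869184.

-17179869184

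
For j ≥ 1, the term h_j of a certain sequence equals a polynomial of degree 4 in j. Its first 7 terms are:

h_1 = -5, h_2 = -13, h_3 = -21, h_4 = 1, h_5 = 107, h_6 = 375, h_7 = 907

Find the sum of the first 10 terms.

11938

1st diffs: -8, -8, 22, 106, 268, 532.
2nd diffs: 0, 30, 84, 162, 264.
3rd diffs: 30, 54, 78, 102.
4th diffs: 24, 24, 24 (constant).
Newton forward-difference form: h_j = -5 + (-8)·C(j-1,1) + 30·C(j-1,3) + 24·C(j-1,4).
Continuing: 1829, 3291, 5467.
Summing j = 1..10 (10 terms) gives 11938.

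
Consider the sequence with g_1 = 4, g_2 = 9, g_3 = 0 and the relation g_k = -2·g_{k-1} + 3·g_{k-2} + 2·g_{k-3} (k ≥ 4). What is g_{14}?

Compute successive terms:
g_4 = 35;  g_5 = -52;  g_6 = 209;  …;  g_{11} = -33200;  g_{12} = 93779;  g_{13} = -263364;  g_{14} = 741665.

741665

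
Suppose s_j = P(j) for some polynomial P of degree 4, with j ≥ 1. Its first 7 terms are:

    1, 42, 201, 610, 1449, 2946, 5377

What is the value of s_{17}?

1st diffs: 41, 159, 409, 839, 1497, 2431.
2nd diffs: 118, 250, 430, 658, 934.
3rd diffs: 132, 180, 228, 276.
4th diffs: 48, 48, 48 (constant).
Newton forward-difference form: s_j = 1 + 41·C(j-1,1) + 118·C(j-1,2) + 132·C(j-1,3) + 48·C(j-1,4).
At j = 17: j-1 = 16, so s_{17} = 1 + 656 + 14160 + 73920 + 87360 = 176097.

176097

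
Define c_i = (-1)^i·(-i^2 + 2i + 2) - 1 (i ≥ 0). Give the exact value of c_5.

12

(-1)^5 = -1; -i^2 + 2i + 2 at i=5 is -13; so c_5 = 12.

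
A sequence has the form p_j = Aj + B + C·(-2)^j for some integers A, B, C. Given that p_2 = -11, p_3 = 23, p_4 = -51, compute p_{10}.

At j = 2, 3, 4: 2A + B + 4C = -11; 3A + B - 8C = 23; 4A + B + 16C = -51.
Subtracting the first from the second: A - 12C = 34.
Subtracting the second from the third: A + 24C = -74.
Solving: C = -3, A = -2, then B = 5.
Hence p_{10} = -2·10 + 5 + (-3)·1024 = -3087.

-3087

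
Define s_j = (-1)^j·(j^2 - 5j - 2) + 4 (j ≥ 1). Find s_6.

8

(-1)^6 = 1; j^2 - 5j - 2 at j=6 is 4; so s_6 = 8.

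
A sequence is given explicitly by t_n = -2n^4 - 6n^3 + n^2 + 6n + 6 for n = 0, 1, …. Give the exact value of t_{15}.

t_{15} = -2·15^4 - 6·15^3 + 1·15^2 + 6·15 + 6 = -121179.

-121179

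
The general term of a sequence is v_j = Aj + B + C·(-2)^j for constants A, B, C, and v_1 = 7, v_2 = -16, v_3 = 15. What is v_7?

Plug in j = 1, 2, 3: A + B - 2C = 7; 2A + B + 4C = -16; 3A + B - 8C = 15.
Subtracting the first from the second: A + 6C = -23.
Subtracting the second from the third: A - 12C = 31.
Solving: C = -3, A = -5, then B = 6.
So v_j = -5·j + 6 + (-3)·(-2)^j; at j=7 this is 355.

355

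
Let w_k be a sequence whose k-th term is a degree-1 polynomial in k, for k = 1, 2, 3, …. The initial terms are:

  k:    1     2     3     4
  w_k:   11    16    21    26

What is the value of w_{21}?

1st diffs: 5, 5, 5 (constant).
So w_k = 5k + 6.
Evaluating at k = 21 gives w_{21} = 111.

111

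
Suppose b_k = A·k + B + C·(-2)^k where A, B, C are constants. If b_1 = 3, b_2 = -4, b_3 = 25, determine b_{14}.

The three given values yield: A + B - 2C = 3; 2A + B + 4C = -4; 3A + B - 8C = 25.
Subtracting the first from the second: A + 6C = -7.
Subtracting the second from the third: A - 12C = 29.
Solving: C = -2, A = 5, then B = -6.
So b_k = 5·k + (-6) + (-2)·(-2)^k; at k=14 this is -32704.

-32704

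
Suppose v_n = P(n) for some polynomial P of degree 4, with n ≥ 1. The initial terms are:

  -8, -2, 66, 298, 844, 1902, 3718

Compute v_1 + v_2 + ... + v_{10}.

41146

1st diffs: 6, 68, 232, 546, 1058, 1816.
2nd diffs: 62, 164, 314, 512, 758.
3rd diffs: 102, 150, 198, 246.
4th diffs: 48, 48, 48 (constant).
Newton forward-difference form: v_n = -8 + 6·C(n-1,1) + 62·C(n-1,2) + 102·C(n-1,3) + 48·C(n-1,4).
Continuing: 6586, 10848, 16894.
Summing n = 1..10 (10 terms) gives 41146.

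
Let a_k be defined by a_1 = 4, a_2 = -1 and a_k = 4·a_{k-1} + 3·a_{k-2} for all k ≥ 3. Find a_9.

Iterate the recurrence:
a_3 = 8; a_4 = 29; a_5 = 140; a_6 = 647; a_7 = 3008; a_8 = 13973; a_9 = 64916.

64916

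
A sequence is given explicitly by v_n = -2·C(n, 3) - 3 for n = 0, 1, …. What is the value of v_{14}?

-731

C(14, 3) = 364, so v_{14} = -731.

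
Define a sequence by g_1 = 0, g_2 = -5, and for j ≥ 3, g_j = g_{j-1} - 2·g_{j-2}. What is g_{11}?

Compute successive terms:
g_3 = -5;  g_4 = 5;  g_5 = 15;  g_6 = 5;  g_7 = -25;  g_8 = -35;  g_9 = 15;  g_{10} = 85;  g_{11} = 55.

55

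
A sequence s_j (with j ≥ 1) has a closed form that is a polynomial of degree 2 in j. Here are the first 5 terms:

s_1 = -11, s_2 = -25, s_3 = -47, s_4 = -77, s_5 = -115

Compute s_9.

1st diffs: -14, -22, -30, -38.
2nd diffs: -8, -8, -8 (constant).
Newton forward-difference form: s_j = -11 + (-14)·C(j-1,1) + (-8)·C(j-1,2).
At j = 9: j-1 = 8, so s_9 = -11 - 112 - 224 = -347.

-347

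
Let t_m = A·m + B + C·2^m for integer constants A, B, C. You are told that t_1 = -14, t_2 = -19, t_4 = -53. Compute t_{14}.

Write the equations: A + B + 2C = -14; 2A + B + 4C = -19; 4A + B + 16C = -53.
Subtracting the first from the second: A + 2C = -5.
Subtracting the second from the third: 2A + 12C = -34.
Solving: C = -3, A = 1, then B = -9.
Hence t_{14} = 1·14 + (-9) + (-3)·16384 = -49147.

-49147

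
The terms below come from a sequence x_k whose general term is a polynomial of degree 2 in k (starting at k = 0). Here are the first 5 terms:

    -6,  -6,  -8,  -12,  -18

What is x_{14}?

-188

1st diffs: 0, -2, -4, -6.
2nd diffs: -2, -2, -2 (constant).
So x_k = -k^2 + k - 6.
Evaluating at k = 14 gives x_{14} = -188.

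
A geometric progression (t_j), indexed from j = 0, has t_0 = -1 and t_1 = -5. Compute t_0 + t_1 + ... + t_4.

Common ratio r = 5.
t_j = (-1)·5^(j-0).
S = (-1)·(5^5 - 1)/(5 - 1) = (-1)·(3125 - 1)/(4) = -781.

-781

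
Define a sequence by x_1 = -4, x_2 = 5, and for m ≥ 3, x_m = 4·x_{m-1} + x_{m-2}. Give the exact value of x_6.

Compute successive terms:
x_3 = 16;  x_4 = 69;  x_5 = 292;  x_6 = 1237.

1237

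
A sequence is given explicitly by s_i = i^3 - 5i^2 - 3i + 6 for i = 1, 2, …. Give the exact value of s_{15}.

s_{15} = 1·15^3 - 5·15^2 - 3·15 + 6 = 2211.

2211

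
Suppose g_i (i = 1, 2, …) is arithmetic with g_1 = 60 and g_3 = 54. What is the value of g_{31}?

-30

Common difference d = (54 - 60) / (3 - 1) = -3.
g_i = 60 + (i - 1)·(-3).
g_{31} = 60 + 30·(-3) = -30.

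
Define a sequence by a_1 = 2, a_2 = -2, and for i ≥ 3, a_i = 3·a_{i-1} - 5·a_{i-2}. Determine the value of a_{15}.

Iterate the recurrence:
a_3 = -16; a_4 = -38; a_5 = -34; …; a_{12} = -18488; a_{13} = 866; a_{14} = 95038; a_{15} = 280784.

280784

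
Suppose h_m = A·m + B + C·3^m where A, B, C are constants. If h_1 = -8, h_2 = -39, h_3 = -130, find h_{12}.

-2657209

At m = 1, 2, 3: A + B + 3C = -8; 2A + B + 9C = -39; 3A + B + 27C = -130.
Subtracting the first from the second: A + 6C = -31.
Subtracting the second from the third: A + 18C = -91.
Solving: C = -5, A = -1, then B = 8.
Therefore h_{12} = -12 + 8 + (-5)·531441 = -2657209.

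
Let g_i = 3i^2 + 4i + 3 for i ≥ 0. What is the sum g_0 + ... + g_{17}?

Over i = 0..17: Σi = 153, Σi² = 1785.
Total = (3)·1785 + (4)·153 + (3)·18 = 6021.

6021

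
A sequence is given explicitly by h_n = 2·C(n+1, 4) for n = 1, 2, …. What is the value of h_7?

C(8, 4) = 70, so h_7 = 140.

140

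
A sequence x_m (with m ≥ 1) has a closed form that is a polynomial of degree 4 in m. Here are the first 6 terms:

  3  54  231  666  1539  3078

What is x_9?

14691

1st diffs: 51, 177, 435, 873, 1539.
2nd diffs: 126, 258, 438, 666.
3rd diffs: 132, 180, 228.
4th diffs: 48, 48 (constant).
Newton forward-difference form: x_m = 3 + 51·C(m-1,1) + 126·C(m-1,2) + 132·C(m-1,3) + 48·C(m-1,4).
At m = 9: m-1 = 8, so x_9 = 3 + 408 + 3528 + 7392 + 3360 = 14691.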